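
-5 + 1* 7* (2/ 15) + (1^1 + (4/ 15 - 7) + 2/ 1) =-39/ 5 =-7.80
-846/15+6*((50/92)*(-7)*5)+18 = -17541/115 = -152.53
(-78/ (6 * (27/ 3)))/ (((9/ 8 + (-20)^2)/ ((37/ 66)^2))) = -35594/ 31451409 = -0.00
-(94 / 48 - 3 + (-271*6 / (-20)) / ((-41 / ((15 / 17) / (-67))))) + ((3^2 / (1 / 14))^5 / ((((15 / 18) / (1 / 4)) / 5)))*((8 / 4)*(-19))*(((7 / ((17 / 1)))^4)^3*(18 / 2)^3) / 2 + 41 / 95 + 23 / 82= -57199877731174557891080142050627 / 3649056291327949904760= -15675252219.90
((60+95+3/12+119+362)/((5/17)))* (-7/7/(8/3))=-25959/32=-811.22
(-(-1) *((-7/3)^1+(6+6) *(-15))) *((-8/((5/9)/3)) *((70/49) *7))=78768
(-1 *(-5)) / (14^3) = 5 / 2744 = 0.00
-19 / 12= -1.58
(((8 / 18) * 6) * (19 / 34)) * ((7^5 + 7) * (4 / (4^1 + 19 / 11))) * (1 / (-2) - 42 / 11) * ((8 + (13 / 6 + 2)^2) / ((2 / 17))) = -3958411930 / 243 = -16289761.03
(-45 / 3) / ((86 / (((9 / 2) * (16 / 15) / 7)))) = -36 / 301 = -0.12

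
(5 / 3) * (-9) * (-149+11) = 2070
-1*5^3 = -125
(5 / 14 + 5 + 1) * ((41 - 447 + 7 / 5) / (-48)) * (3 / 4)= 25721 / 640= 40.19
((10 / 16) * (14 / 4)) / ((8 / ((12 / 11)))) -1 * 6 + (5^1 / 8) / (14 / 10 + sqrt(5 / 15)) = -110877 / 21472 -125 * sqrt(3) / 976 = -5.39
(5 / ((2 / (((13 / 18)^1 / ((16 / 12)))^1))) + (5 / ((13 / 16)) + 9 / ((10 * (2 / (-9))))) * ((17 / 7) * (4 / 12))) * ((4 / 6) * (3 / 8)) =22257 / 29120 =0.76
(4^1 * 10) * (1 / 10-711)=-28436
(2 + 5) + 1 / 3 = 22 / 3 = 7.33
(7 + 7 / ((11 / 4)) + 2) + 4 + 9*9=1062 / 11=96.55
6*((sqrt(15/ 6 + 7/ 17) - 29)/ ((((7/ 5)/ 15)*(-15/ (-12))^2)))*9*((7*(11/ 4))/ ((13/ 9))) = -1860408/ 13 + 96228*sqrt(374)/ 221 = -134687.67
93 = 93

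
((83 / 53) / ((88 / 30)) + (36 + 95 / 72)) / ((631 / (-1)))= -1588931 / 26486856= -0.06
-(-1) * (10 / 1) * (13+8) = 210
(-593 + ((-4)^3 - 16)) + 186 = -487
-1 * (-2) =2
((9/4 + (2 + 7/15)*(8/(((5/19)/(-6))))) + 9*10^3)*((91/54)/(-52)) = -5986631/21600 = -277.16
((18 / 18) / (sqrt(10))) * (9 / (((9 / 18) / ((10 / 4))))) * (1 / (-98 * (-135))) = sqrt(10) / 2940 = 0.00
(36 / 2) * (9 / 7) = 162 / 7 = 23.14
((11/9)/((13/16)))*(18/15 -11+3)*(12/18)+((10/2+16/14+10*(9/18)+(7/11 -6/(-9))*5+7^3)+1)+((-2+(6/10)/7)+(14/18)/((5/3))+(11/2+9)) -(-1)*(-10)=19345441/54054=357.89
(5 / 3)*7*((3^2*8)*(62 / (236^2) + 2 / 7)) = 838695 / 3481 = 240.94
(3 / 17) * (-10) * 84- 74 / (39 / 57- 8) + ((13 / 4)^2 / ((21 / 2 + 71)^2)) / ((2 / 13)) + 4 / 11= -761029115091 / 5524864136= -137.75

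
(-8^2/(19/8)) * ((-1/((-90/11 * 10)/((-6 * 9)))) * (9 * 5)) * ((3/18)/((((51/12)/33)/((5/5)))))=1035.73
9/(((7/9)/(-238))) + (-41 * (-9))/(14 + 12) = -71235/26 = -2739.81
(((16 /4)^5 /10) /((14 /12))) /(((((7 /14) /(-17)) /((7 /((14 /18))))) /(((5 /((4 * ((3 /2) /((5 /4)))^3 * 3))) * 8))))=-1088000 /21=-51809.52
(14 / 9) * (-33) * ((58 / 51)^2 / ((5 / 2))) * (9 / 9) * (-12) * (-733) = -3037880384 / 13005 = -233593.26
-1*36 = -36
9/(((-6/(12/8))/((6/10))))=-1.35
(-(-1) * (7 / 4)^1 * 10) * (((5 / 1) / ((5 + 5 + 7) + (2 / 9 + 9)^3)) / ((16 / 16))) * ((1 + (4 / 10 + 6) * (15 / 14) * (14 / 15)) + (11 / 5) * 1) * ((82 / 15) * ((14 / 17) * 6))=28.31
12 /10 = 6 /5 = 1.20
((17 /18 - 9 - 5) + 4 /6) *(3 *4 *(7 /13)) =-3122 /39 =-80.05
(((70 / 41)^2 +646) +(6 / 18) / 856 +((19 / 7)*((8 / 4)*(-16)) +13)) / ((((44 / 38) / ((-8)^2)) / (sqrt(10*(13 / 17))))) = 1320645175732*sqrt(2210) / 706337709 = 87896.16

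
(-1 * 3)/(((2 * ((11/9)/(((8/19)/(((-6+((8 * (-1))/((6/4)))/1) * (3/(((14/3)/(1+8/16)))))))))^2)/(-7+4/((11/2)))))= 1298304/138861899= 0.01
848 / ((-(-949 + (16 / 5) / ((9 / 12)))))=0.90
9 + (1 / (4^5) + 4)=13313 / 1024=13.00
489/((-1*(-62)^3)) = 489/238328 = 0.00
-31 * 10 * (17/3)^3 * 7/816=-313565/648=-483.90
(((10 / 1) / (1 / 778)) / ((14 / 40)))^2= 24211360000 / 49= 494109387.76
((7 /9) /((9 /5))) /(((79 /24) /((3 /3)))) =0.13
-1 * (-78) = 78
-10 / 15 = -2 / 3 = -0.67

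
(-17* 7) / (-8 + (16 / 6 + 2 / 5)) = 1785 / 74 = 24.12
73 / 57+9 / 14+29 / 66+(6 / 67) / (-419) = 97039583 / 41070799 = 2.36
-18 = -18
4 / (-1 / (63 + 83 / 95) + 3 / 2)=24272 / 9007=2.69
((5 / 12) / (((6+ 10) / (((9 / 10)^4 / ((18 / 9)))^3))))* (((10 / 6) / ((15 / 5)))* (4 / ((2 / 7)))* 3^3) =1977006755367 / 10240000000000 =0.19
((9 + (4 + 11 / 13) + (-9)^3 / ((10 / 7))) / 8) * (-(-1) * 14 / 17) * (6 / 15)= -451773 / 22100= -20.44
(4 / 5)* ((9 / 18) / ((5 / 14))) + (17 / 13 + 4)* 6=10714 / 325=32.97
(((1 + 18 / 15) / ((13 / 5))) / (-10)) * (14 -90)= 418 / 65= 6.43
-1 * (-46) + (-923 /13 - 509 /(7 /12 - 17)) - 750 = -146567 /197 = -743.99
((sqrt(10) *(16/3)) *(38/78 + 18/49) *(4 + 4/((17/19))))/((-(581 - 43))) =-209024 *sqrt(10)/2913001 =-0.23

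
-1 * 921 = -921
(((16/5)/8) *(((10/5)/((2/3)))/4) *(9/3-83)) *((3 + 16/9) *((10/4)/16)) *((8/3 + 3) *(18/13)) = -3655/26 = -140.58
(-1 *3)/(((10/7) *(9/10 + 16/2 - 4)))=-3/7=-0.43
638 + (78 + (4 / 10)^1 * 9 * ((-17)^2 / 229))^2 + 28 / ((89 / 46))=871125336566 / 116681225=7465.86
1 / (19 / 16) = 16 / 19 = 0.84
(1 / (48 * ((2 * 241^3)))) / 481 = 1 / 646349529696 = 0.00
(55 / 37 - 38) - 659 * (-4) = 96181 / 37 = 2599.49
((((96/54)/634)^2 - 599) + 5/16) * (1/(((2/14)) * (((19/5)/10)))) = -13644629877725/1237220568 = -11028.45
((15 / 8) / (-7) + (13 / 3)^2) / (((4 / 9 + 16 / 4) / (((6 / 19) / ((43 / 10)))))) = 1473 / 4816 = 0.31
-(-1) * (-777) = -777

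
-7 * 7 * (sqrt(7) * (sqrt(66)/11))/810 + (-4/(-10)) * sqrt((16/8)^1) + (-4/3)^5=-1024/243-49 * sqrt(462)/8910 + 2 * sqrt(2)/5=-3.77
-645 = -645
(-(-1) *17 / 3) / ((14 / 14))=17 / 3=5.67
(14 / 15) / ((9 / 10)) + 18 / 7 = 682 / 189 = 3.61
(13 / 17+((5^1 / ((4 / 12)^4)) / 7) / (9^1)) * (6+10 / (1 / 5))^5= 67346628608 / 17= 3961566388.71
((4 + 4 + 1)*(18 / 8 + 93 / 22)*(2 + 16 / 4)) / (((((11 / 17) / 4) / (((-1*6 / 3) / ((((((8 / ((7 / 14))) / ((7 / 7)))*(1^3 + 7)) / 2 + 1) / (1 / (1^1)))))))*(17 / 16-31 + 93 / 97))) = 162419904 / 70745675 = 2.30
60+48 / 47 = 2868 / 47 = 61.02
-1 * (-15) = 15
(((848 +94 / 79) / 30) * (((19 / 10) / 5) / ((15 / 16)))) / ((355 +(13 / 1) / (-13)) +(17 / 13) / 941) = 364739128 / 11253599375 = 0.03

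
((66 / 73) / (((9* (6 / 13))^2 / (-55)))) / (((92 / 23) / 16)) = -11.53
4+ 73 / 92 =4.79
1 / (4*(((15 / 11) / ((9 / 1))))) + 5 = 133 / 20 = 6.65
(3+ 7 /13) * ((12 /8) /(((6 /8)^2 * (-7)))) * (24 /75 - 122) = 28704 /175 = 164.02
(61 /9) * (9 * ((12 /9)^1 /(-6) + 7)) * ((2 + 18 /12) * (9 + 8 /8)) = 130235 /9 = 14470.56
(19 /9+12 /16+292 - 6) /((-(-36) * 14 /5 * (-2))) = -51995 /36288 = -1.43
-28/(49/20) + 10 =-10/7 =-1.43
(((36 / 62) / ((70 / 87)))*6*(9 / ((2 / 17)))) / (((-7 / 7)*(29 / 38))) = -470934 / 1085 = -434.04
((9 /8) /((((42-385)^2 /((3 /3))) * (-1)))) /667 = -9 /627775064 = -0.00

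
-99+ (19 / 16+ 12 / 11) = -17023 / 176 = -96.72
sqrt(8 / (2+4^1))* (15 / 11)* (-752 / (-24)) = 940* sqrt(3) / 33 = 49.34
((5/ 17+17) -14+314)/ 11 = 5394/ 187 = 28.84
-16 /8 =-2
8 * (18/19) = 144/19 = 7.58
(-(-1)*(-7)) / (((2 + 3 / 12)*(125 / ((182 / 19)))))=-5096 / 21375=-0.24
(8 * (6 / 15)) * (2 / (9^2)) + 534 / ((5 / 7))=747.68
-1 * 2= -2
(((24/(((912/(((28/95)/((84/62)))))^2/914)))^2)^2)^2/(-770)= -1383938215451140817197352119533663674079286081/180932285412374947541814168752622577166970637790210615700000000000000000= -0.00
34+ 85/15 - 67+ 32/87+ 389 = 10499/29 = 362.03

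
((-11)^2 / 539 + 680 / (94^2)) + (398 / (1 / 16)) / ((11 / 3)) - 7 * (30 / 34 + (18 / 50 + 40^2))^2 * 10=-7719698004519636501 / 43012267375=-179476658.07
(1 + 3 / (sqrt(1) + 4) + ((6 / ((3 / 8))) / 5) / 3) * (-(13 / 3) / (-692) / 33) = 26 / 51381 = 0.00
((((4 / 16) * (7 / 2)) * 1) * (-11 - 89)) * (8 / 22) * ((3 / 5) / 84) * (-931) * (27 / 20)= 25137 / 88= 285.65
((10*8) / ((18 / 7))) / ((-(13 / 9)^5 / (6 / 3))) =-3674160 / 371293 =-9.90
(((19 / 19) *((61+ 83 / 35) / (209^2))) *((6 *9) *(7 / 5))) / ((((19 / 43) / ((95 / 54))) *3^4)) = 95374 / 17690805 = 0.01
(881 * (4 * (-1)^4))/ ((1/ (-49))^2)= 8461124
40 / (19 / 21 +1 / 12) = 3360 / 83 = 40.48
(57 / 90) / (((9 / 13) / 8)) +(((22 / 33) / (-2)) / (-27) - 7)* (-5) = 17114 / 405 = 42.26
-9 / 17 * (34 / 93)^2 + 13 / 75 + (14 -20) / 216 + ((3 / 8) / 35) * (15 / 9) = 1121899 / 12108600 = 0.09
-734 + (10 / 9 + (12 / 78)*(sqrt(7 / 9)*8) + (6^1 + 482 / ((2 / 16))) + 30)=16*sqrt(7) / 39 + 28432 / 9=3160.20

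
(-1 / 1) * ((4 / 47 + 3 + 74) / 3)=-3623 / 141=-25.70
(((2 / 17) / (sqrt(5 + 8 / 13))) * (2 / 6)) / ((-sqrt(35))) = -2 * sqrt(33215) / 130305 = -0.00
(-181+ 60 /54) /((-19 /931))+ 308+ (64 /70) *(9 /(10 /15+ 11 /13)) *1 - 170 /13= 2202209729 /241605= 9114.92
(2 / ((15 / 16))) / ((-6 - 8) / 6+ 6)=32 / 55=0.58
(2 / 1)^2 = 4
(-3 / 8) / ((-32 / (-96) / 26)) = -29.25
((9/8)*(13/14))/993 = 39/37072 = 0.00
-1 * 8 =-8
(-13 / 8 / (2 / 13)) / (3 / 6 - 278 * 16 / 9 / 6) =0.13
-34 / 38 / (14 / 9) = -153 / 266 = -0.58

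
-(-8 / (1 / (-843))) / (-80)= 843 / 10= 84.30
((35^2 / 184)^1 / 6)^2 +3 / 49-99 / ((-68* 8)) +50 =52260631529 / 1015273728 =51.47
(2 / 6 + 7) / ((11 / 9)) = 6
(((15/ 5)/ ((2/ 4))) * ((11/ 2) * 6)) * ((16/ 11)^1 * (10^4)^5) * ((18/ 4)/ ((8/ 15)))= 243000000000000000000000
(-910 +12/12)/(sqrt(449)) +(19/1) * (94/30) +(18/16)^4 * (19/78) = 95724223/1597440 - 909 * sqrt(449)/449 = 17.03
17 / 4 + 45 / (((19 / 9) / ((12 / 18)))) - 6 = 947 / 76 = 12.46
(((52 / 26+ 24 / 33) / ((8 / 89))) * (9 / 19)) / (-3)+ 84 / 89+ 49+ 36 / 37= 46.13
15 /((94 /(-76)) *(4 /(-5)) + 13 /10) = 190 /29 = 6.55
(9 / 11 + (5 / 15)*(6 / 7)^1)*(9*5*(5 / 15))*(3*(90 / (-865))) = -5.17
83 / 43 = 1.93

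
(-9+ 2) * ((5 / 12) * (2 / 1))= -35 / 6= -5.83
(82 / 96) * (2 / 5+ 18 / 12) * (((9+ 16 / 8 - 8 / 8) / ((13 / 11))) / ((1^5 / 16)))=8569 / 39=219.72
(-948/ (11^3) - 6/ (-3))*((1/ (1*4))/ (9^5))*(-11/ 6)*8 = -0.00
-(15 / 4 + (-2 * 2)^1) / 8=1 / 32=0.03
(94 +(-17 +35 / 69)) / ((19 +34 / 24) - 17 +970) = 21392 / 268663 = 0.08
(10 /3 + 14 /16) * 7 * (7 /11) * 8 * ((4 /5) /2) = 9898 /165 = 59.99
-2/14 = -1/7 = -0.14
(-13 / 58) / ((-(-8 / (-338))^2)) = 371293 / 928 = 400.10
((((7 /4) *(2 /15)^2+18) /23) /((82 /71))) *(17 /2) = 4896799 /848700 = 5.77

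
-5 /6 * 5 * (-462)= 1925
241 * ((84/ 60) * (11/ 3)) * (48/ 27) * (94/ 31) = 27909728/ 4185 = 6668.99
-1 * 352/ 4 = -88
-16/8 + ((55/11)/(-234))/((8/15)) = -2.04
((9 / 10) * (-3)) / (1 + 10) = -27 / 110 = -0.25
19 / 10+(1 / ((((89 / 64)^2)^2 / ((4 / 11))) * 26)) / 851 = 1.90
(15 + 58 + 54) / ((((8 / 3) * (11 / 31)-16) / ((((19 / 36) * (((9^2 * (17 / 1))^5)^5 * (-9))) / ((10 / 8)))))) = 667403956465500888312533601289988483176287142747040011408178790366084426755197496313 / 7000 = 95343422352214412616076230000000000000000000000000000000000000000000000000000000.00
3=3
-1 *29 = -29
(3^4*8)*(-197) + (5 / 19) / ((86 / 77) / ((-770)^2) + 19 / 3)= -1051939108981506 / 8240423101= -127655.96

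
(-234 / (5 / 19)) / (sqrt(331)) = -4446* sqrt(331) / 1655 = -48.87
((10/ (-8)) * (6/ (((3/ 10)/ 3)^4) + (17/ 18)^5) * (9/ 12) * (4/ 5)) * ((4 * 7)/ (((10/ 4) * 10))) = -793628498999/ 15746400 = -50400.63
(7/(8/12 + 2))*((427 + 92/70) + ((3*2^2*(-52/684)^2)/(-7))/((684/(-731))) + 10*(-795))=-109695724547/5555790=-19744.40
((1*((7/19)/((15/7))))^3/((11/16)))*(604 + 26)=26353376/5658675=4.66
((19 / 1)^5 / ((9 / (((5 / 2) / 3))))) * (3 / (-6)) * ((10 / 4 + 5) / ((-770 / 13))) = 160946435 / 11088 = 14515.37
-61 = -61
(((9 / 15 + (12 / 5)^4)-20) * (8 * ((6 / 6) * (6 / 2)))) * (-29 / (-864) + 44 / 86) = 34883161 / 193500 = 180.27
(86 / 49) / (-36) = -43 / 882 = -0.05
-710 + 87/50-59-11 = -38913/50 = -778.26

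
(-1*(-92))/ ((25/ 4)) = 368/ 25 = 14.72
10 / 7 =1.43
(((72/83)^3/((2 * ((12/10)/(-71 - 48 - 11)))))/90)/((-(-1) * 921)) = -74880/175538609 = -0.00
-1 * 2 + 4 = 2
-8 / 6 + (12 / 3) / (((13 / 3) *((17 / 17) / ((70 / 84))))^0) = 8 / 3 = 2.67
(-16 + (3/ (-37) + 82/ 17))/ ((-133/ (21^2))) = 446103/ 11951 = 37.33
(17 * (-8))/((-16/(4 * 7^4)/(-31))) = -2530654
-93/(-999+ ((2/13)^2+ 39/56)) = 880152/9447721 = 0.09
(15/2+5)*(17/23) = 425/46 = 9.24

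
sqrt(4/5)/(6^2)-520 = -520 + sqrt(5)/90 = -519.98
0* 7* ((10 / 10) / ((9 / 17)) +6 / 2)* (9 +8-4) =0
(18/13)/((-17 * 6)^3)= -1/766428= -0.00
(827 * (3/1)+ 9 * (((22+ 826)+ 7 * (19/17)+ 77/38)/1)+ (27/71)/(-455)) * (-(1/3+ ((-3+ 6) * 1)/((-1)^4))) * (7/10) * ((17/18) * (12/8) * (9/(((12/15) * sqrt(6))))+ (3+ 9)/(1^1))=-425796986766/1490645-70966164461 * sqrt(6)/1122368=-440524.83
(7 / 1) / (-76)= -7 / 76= -0.09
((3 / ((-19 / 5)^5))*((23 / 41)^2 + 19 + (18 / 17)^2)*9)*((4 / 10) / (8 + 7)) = -0.02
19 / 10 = 1.90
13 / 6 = 2.17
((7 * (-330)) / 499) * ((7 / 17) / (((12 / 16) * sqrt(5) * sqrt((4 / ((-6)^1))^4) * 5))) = -9702 * sqrt(5) / 42415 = -0.51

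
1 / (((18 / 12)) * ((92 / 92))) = 2 / 3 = 0.67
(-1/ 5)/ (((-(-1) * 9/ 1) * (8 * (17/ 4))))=-1/ 1530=-0.00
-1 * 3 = -3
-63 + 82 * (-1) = -145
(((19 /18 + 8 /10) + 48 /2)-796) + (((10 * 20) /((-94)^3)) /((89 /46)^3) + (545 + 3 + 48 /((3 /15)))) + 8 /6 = 126402358927049 /6587279683830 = 19.19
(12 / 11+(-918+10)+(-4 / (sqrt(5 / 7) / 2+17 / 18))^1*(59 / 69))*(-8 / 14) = 746200816 / 1432739 - 25488*sqrt(35) / 130249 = 519.66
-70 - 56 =-126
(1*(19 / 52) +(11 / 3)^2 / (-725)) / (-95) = -0.00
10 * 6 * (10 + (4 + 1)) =900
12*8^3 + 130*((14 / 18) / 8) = 221639 / 36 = 6156.64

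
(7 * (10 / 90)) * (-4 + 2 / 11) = -98 / 33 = -2.97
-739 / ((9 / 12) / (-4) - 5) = 11824 / 83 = 142.46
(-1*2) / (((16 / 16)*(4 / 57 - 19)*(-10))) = -57 / 5395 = -0.01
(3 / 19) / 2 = 3 / 38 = 0.08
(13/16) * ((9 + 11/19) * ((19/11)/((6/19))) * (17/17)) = 22477/528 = 42.57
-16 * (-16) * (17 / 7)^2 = 73984 / 49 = 1509.88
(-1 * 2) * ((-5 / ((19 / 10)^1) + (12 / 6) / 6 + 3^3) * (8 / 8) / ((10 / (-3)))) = 1408 / 95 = 14.82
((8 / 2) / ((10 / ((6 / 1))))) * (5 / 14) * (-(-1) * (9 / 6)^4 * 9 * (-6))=-6561 / 28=-234.32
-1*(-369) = 369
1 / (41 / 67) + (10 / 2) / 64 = 4493 / 2624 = 1.71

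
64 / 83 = 0.77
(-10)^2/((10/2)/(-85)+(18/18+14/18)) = 58.17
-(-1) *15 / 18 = 5 / 6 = 0.83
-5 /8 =-0.62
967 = 967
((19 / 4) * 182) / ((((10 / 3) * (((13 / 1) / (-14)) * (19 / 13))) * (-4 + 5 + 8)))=-637 / 30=-21.23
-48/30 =-8/5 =-1.60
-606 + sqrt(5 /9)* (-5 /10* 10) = -606 - 5* sqrt(5) /3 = -609.73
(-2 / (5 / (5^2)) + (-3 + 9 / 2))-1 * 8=-16.50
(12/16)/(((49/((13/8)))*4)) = 39/6272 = 0.01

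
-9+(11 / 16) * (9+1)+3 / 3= -9 / 8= -1.12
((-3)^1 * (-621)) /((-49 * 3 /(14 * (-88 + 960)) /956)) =-1035370944 /7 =-147910134.86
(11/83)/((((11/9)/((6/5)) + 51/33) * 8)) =3267/505636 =0.01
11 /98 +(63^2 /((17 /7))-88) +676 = 3702529 /1666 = 2222.41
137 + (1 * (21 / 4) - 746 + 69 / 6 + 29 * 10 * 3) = 1111 / 4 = 277.75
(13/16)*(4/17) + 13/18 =559/612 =0.91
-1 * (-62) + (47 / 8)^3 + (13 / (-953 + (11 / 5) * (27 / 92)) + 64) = 73741640045 / 224298496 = 328.77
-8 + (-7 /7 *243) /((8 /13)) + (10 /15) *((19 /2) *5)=-8909 /24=-371.21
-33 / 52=-0.63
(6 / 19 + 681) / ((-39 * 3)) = -4315 / 741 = -5.82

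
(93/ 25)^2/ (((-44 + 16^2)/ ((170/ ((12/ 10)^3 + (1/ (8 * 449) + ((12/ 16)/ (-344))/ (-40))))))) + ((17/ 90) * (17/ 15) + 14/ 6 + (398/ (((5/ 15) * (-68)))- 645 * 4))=-98886095947614788/ 38200743443925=-2588.59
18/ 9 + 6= 8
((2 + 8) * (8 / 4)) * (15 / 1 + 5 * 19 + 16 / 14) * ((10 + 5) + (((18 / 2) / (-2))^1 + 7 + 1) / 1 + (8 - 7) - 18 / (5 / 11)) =-312756 / 7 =-44679.43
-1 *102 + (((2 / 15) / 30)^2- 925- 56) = -54826874 / 50625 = -1083.00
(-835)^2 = 697225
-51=-51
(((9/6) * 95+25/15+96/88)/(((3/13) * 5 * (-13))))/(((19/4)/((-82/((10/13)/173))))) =1768015366/47025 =37597.35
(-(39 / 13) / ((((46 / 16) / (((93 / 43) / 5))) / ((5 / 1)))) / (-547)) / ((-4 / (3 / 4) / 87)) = -72819 / 1081966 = -0.07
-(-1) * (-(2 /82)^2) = -1 /1681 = -0.00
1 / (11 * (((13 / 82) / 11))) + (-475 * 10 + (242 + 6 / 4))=-4500.19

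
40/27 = 1.48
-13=-13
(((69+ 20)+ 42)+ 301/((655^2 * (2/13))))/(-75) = -112408463/64353750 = -1.75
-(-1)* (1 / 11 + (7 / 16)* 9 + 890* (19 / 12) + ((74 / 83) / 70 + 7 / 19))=41195795629 / 29142960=1413.58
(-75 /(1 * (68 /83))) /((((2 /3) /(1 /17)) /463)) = -8646525 /2312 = -3739.85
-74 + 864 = 790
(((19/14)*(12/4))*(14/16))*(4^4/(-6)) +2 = -150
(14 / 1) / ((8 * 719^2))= 7 / 2067844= 0.00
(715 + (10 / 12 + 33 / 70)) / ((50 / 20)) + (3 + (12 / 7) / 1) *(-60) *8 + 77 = -997151 / 525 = -1899.34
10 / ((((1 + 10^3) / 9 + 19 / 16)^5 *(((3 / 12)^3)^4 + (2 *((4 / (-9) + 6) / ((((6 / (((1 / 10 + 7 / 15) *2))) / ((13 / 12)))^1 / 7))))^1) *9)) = 280476268308914503680 / 72107768125531668146078477454961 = 0.00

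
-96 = -96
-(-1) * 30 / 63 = 10 / 21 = 0.48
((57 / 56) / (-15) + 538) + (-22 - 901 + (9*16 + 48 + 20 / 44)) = -192.61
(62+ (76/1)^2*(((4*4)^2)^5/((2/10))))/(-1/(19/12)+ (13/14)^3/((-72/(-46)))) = -59598760030526600356032/225319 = -264508363833172525.87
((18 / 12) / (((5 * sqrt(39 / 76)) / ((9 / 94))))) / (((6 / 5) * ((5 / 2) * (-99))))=-sqrt(741) / 201630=-0.00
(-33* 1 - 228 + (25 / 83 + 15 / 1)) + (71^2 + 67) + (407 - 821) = 369209 / 83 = 4448.30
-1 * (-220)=220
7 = 7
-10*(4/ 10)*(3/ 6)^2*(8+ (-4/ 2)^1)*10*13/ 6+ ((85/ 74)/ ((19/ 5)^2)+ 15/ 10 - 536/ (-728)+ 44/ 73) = -11276007101/ 88730551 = -127.08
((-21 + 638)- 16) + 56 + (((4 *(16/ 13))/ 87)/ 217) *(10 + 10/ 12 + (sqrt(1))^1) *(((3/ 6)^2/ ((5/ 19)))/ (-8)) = 2418681736/ 3681405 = 657.00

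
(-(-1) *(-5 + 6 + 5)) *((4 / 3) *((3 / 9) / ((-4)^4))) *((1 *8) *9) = 3 / 4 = 0.75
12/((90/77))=154/15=10.27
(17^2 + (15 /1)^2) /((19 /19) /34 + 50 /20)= 203.21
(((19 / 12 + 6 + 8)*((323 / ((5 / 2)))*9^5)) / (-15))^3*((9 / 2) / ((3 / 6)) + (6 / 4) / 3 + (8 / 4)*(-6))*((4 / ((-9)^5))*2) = -1053974133672455885769 / 6250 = -168635861387592941.72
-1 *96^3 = -884736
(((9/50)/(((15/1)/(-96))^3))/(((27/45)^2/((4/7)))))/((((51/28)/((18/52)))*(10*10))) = -98304/690625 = -0.14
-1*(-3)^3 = 27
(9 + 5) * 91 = 1274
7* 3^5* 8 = 13608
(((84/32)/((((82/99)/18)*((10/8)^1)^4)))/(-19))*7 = -4191264/486875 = -8.61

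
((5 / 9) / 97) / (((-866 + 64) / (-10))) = 25 / 350073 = 0.00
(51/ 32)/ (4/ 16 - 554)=-51/ 17720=-0.00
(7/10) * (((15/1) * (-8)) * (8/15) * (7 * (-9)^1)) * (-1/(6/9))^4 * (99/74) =3536379/185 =19115.56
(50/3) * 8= 400/3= 133.33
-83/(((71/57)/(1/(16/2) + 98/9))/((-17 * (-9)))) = -63778611/568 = -112286.29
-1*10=-10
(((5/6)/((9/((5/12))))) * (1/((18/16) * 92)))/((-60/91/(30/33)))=-2275/4426488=-0.00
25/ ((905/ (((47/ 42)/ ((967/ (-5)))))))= -1175/ 7351134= -0.00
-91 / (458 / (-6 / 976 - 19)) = 844025 / 223504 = 3.78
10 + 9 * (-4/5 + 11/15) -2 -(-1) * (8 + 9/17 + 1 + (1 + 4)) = 1864/85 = 21.93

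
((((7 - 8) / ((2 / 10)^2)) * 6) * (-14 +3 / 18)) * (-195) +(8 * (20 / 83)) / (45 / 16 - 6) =-1712780185 / 4233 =-404625.60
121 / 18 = 6.72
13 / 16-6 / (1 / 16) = -1523 / 16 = -95.19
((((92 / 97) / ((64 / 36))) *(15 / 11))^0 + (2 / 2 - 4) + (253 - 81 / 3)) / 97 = 224 / 97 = 2.31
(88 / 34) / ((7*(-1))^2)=44 / 833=0.05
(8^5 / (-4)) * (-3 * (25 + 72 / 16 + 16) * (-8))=-8945664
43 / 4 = 10.75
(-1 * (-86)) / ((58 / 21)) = 903 / 29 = 31.14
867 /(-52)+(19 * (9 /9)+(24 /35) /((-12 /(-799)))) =87331 /1820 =47.98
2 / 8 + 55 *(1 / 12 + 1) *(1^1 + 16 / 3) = 6797 / 18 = 377.61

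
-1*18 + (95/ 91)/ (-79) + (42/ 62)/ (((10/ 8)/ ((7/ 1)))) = -15844903/ 1114295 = -14.22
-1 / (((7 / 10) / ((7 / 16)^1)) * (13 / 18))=-45 / 52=-0.87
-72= -72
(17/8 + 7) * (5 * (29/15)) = 2117/24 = 88.21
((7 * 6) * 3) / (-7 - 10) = -126 / 17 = -7.41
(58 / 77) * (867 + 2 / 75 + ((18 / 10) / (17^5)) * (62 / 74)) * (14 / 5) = 396276245054048 / 216705674625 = 1828.64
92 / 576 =23 / 144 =0.16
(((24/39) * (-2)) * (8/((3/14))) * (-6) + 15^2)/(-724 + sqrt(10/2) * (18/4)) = -18850064/27251887 - 117162 * sqrt(5)/27251887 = -0.70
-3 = -3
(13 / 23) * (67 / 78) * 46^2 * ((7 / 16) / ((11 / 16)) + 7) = 86296 / 11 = 7845.09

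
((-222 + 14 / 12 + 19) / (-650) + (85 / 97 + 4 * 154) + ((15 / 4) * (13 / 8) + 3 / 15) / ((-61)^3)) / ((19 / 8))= 423967380596011 / 1631471333700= 259.87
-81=-81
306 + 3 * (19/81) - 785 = -12914/27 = -478.30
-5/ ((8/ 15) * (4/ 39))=-2925/ 32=-91.41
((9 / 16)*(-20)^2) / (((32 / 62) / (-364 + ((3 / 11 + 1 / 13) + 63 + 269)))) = -13797.57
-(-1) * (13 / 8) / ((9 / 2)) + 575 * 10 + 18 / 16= 414107 / 72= 5751.49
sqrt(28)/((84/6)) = sqrt(7)/7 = 0.38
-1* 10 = -10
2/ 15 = 0.13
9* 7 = 63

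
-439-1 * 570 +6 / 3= -1007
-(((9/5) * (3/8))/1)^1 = -27/40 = -0.68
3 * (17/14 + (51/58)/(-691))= 510459/140273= 3.64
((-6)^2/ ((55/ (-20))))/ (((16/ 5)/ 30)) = -1350/ 11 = -122.73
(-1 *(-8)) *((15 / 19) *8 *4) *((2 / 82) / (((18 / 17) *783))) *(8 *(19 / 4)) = 21760 / 96309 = 0.23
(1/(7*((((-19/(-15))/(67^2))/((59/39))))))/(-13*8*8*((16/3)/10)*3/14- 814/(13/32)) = -6621275/18143936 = -0.36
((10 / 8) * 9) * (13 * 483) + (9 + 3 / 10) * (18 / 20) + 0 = 1766178 / 25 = 70647.12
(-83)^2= 6889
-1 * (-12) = 12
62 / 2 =31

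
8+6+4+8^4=4114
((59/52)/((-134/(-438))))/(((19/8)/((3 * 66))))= 5116716/16549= 309.19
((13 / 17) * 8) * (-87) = -9048 / 17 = -532.24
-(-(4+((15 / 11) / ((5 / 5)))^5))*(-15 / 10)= -4210737 / 322102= -13.07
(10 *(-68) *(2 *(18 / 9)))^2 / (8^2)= 115600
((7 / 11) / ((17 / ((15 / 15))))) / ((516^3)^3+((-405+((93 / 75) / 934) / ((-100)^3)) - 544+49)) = 23350000000 / 1617624686584076369312764357457142029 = 0.00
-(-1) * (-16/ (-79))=16/ 79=0.20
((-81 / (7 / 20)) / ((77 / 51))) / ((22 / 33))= -123930 / 539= -229.93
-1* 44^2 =-1936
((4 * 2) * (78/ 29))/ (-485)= -624/ 14065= -0.04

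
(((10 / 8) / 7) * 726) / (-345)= -121 / 322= -0.38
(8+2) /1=10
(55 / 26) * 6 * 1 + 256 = 3493 / 13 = 268.69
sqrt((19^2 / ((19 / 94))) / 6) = sqrt(2679) / 3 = 17.25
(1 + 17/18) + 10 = 215/18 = 11.94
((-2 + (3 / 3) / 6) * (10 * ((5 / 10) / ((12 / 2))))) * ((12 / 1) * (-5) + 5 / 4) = 12925 / 144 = 89.76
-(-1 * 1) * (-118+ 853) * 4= 2940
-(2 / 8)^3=-1 / 64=-0.02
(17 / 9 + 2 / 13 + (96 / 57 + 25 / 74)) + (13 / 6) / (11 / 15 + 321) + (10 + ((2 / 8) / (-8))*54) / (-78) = 69755539 / 17593056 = 3.96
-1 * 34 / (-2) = 17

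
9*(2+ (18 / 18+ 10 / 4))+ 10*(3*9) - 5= 314.50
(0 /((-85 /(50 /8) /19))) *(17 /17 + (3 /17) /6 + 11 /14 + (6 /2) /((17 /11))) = 0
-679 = -679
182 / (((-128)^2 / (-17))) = -0.19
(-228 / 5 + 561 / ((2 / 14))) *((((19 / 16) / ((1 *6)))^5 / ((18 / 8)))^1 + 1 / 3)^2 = 242116078471825254288109 / 560952536617829007360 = 431.62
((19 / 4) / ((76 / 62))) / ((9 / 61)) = 1891 / 72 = 26.26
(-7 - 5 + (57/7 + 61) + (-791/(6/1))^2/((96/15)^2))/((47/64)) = 655.61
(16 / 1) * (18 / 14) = 20.57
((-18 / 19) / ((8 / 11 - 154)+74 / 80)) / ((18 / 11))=4840 / 1273627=0.00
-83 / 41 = -2.02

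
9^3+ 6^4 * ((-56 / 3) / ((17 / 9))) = -205335 / 17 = -12078.53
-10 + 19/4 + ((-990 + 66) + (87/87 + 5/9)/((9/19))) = -300013/324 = -925.97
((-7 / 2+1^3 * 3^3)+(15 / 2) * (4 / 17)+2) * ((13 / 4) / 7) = 12051 / 952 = 12.66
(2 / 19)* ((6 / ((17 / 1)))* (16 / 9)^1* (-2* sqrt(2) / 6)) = -64* sqrt(2) / 2907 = -0.03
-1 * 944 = -944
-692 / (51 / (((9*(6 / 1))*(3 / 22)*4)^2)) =-24214464 / 2057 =-11771.74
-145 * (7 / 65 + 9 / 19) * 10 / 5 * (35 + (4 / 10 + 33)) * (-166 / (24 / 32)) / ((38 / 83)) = 6885252384 / 1235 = 5575103.14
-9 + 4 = -5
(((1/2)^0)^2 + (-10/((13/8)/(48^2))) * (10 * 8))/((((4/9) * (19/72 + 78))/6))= -14332710564/73255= -195655.05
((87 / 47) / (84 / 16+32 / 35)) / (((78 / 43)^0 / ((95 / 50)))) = 23142 / 40561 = 0.57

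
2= 2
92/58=46/29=1.59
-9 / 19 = -0.47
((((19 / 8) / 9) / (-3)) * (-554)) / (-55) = -5263 / 5940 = -0.89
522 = 522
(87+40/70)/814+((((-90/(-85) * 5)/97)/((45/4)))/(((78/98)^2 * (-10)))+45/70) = 26784537214/35728297605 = 0.75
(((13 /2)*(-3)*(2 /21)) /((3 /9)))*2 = -78 /7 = -11.14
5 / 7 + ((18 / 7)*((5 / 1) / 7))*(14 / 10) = 3.29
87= 87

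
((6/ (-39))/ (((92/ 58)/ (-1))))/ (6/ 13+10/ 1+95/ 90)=522/ 61985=0.01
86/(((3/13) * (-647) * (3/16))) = -17888/5823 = -3.07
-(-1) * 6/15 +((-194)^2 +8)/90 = 1256/3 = 418.67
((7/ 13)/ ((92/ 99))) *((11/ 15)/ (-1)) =-2541/ 5980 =-0.42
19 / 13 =1.46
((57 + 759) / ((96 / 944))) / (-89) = -8024 / 89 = -90.16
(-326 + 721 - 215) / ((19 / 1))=180 / 19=9.47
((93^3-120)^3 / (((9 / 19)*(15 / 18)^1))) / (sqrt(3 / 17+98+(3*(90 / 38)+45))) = 6588923882739907338*sqrt(15678743) / 242705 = 107495773179631616.27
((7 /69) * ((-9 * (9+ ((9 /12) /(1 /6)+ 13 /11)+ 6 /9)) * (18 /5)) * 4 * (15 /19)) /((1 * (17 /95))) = -3829140 /4301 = -890.29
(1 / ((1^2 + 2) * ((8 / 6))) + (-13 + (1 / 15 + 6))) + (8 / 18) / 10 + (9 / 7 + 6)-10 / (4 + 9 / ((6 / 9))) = 19 / 252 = 0.08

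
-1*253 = -253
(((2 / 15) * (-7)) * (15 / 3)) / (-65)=14 / 195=0.07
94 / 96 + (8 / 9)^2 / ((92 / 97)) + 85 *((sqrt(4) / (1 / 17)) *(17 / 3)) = 488209699 / 29808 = 16378.48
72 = 72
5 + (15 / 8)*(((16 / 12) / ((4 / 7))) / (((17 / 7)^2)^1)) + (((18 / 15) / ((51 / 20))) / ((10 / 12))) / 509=33791403 / 5884040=5.74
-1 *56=-56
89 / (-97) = -89 / 97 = -0.92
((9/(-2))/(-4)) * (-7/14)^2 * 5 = 45/32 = 1.41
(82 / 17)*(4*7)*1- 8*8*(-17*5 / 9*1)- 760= -3136 / 153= -20.50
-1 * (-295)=295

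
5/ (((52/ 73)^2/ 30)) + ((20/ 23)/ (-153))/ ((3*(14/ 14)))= 4219341935/ 14273064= 295.62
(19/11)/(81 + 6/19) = 361/16995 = 0.02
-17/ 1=-17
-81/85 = -0.95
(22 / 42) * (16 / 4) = 44 / 21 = 2.10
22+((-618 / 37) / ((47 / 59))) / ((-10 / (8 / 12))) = 203444 / 8695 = 23.40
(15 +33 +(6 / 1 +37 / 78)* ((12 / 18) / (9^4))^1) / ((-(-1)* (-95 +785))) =1602047 / 23029110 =0.07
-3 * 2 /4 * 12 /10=-9 /5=-1.80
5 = 5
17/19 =0.89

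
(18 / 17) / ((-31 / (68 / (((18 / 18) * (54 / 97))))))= -388 / 93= -4.17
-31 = -31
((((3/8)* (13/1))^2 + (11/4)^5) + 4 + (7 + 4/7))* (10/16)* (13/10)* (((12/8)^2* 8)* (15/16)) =2423046015/917504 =2640.91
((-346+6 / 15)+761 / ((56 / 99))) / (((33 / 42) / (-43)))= -12036861 / 220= -54713.00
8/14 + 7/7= 11/7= 1.57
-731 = -731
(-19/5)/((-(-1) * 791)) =-19/3955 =-0.00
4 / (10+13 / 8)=32 / 93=0.34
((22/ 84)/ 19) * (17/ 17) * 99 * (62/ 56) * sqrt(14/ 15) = 3751 * sqrt(210)/ 37240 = 1.46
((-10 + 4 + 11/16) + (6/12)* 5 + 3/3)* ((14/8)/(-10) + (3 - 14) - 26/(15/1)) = 44921/1920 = 23.40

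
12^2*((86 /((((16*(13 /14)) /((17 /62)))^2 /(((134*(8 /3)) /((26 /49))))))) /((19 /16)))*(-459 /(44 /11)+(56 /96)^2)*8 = -263480616746200 /120345069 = -2189376.09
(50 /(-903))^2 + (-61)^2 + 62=3084694747 /815409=3783.00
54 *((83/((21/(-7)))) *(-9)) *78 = 1048788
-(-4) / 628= 1 / 157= 0.01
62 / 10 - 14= -39 / 5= -7.80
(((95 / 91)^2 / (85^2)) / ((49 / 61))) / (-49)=-22021 / 5746094809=-0.00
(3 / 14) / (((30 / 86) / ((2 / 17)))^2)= 3698 / 151725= 0.02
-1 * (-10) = 10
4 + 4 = 8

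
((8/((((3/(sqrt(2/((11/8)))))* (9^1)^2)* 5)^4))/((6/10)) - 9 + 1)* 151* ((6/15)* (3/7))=-382242226743407504/1845816492279375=-207.09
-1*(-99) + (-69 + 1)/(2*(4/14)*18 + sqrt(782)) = 1657269/16567 -1666*sqrt(782)/16567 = 97.22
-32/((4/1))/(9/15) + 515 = 1505/3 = 501.67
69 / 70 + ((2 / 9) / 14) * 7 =691 / 630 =1.10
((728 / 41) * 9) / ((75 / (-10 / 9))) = -1456 / 615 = -2.37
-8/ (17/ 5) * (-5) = 200/ 17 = 11.76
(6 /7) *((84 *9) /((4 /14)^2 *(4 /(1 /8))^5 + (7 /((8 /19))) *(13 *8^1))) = 10584 /44767483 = 0.00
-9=-9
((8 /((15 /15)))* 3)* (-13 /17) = -312 /17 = -18.35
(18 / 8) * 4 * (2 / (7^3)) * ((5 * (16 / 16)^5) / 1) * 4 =360 / 343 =1.05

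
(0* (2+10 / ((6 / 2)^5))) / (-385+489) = 0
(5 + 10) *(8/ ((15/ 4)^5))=8192/ 50625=0.16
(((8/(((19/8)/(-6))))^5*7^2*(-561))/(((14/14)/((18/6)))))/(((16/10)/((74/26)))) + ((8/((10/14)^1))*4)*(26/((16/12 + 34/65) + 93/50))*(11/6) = 115392164832240315490240/233275762889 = 494659896952.72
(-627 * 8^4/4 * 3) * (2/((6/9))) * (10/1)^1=-57784320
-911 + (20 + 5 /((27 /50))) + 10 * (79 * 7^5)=358469503 /27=13276648.26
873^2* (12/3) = 3048516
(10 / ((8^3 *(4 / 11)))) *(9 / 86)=495 / 88064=0.01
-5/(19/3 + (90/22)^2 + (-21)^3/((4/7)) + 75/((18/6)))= 1452/4692481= 0.00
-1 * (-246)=246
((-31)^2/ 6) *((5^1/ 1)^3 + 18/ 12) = 243133/ 12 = 20261.08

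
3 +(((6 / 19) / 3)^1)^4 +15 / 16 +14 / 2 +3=29061839 / 2085136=13.94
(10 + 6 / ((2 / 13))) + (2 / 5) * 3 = 251 / 5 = 50.20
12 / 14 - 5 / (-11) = 101 / 77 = 1.31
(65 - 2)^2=3969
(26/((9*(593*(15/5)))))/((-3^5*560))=-13/1089388440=-0.00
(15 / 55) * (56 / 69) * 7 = 392 / 253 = 1.55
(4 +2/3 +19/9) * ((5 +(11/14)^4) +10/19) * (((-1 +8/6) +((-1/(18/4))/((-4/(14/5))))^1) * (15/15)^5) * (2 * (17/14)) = 49185375613/1034638920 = 47.54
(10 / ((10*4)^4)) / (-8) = -0.00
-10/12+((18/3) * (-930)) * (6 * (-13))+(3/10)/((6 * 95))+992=2486517653/5700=436231.17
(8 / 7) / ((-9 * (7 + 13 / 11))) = -44 / 2835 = -0.02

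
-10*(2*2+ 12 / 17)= -47.06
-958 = -958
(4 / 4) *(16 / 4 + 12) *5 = 80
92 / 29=3.17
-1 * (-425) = 425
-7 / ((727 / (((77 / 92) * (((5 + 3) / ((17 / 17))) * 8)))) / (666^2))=-228767.83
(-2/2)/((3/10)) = -10/3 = -3.33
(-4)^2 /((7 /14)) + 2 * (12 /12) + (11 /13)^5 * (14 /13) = 166366220 /4826809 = 34.47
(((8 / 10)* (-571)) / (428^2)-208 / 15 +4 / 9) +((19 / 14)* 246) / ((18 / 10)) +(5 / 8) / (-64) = 317674107217 / 1846494720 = 172.04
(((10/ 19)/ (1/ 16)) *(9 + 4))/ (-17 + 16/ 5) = -10400/ 1311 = -7.93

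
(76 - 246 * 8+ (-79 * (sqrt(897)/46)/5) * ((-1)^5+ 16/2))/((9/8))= -15136/9 - 2212 * sqrt(897)/1035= -1745.79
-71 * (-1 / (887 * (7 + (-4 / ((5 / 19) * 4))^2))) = 1775 / 475432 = 0.00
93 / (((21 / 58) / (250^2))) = 16053571.43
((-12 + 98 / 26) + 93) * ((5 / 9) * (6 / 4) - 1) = -551 / 39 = -14.13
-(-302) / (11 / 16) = 4832 / 11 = 439.27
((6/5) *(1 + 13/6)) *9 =171/5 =34.20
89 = 89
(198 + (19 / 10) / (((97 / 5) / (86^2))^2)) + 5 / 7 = 18201109239 / 65863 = 276348.01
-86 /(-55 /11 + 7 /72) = 6192 /353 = 17.54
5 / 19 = 0.26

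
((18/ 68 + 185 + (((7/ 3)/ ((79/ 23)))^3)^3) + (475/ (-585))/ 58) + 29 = 3239739550536527967143772104/ 15119080718519141673768693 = 214.28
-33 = -33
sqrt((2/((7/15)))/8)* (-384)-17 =-192* sqrt(105)/7-17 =-298.06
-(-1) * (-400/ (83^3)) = -400/ 571787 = -0.00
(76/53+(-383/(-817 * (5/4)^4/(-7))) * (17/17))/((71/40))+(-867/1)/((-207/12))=444694040828/8838816625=50.31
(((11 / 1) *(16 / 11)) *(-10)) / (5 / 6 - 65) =2.49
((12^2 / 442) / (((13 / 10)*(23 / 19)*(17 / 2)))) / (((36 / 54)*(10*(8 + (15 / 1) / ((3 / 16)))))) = 513 / 12356773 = 0.00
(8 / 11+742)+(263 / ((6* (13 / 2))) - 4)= 319807 / 429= 745.47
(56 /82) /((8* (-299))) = -7 /24518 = -0.00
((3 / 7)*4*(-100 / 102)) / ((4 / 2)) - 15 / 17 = -205 / 119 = -1.72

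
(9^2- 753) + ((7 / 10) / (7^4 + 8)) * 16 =-672.00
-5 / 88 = -0.06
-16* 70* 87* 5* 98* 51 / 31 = -2435025600 / 31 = -78549212.90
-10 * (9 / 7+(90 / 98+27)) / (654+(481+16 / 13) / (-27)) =-1004562 / 2188193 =-0.46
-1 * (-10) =10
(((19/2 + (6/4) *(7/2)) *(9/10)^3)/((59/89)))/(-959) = -64881/3836000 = -0.02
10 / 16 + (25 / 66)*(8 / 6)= 895 / 792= 1.13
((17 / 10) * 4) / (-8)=-17 / 20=-0.85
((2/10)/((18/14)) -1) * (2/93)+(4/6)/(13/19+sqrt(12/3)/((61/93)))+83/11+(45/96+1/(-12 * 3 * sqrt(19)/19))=52106539211/6374190240 -sqrt(19)/36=8.05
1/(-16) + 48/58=355/464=0.77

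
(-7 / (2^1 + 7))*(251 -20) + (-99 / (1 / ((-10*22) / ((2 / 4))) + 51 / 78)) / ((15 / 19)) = -4160717 / 11181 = -372.12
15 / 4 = 3.75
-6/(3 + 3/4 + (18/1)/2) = -8/17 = -0.47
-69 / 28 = -2.46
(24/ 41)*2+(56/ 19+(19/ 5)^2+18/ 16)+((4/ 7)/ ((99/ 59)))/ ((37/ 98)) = 11747817901/ 570695400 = 20.59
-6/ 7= -0.86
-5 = -5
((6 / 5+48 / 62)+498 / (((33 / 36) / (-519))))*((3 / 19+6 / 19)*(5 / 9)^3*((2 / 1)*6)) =-5341510600 / 19437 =-274811.47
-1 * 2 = -2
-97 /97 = -1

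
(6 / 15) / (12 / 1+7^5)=2 / 84095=0.00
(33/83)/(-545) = -33/45235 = -0.00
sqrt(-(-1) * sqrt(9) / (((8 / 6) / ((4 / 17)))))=3 * sqrt(17) / 17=0.73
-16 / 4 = -4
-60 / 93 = -20 / 31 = -0.65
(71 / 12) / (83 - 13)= 71 / 840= 0.08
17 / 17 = 1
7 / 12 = 0.58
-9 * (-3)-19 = 8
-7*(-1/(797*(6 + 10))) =7/12752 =0.00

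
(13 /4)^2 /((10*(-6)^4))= 169 /207360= 0.00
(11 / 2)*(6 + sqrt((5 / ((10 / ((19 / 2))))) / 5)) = 11*sqrt(95) / 20 + 33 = 38.36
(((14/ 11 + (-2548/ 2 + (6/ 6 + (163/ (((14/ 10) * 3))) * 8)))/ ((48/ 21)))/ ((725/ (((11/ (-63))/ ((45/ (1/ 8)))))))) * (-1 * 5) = -222049/ 157852800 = -0.00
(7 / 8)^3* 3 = 1029 / 512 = 2.01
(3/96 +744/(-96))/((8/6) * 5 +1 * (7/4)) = -741/808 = -0.92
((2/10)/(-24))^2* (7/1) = 0.00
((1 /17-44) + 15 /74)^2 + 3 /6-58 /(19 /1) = 57446325697 /30068716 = 1910.50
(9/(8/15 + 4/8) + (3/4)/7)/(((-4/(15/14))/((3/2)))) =-344385/97216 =-3.54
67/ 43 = 1.56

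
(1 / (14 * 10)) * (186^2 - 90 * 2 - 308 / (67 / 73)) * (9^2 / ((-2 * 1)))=-46238607 / 4690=-9858.98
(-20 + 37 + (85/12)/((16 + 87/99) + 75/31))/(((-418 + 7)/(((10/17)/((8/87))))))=-11697585/43274464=-0.27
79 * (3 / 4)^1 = 59.25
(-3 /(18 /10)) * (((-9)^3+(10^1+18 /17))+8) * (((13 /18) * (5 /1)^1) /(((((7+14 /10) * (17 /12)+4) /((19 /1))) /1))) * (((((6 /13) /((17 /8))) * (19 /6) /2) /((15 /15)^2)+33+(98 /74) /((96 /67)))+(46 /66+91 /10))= 44882970334925 /199488608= 224990.14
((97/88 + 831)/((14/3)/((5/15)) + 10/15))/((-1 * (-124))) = 219675/480128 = 0.46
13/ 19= 0.68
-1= -1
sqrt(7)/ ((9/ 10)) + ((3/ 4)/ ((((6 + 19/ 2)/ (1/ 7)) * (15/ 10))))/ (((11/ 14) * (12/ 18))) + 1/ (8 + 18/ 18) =368/ 3069 + 10 * sqrt(7)/ 9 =3.06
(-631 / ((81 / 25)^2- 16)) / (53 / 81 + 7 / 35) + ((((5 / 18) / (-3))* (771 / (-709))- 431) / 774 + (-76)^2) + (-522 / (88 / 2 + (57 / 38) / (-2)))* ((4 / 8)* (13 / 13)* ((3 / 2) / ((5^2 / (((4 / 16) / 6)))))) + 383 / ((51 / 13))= 7501970352414844427 / 1248811571662650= 6007.29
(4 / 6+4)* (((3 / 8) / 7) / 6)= 1 / 24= 0.04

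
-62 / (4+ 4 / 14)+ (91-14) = 938 / 15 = 62.53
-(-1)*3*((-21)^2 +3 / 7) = 9270 / 7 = 1324.29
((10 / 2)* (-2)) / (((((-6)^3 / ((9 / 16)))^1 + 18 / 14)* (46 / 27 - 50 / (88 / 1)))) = 27720 / 1204657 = 0.02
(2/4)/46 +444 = 40849/92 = 444.01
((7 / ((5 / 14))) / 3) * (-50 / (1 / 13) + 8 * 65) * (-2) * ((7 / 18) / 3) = 220.20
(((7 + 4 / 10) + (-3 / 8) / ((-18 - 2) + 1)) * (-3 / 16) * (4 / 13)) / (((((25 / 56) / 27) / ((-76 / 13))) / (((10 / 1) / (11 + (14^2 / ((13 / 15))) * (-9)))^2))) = 12789252 / 3462922445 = 0.00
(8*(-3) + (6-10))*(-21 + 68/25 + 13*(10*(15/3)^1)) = -17688.16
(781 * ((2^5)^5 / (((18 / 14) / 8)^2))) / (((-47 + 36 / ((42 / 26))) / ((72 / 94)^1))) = -2301097448308736 / 73179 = -31444778533.58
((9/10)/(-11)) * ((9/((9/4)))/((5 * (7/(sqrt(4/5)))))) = -36 * sqrt(5)/9625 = -0.01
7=7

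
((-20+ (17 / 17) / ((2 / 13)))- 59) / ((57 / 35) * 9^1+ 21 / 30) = -203 / 43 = -4.72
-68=-68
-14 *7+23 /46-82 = -359 /2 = -179.50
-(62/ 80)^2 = -961/ 1600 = -0.60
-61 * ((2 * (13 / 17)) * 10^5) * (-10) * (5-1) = 373176470.59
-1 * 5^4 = -625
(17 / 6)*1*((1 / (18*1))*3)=17 / 36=0.47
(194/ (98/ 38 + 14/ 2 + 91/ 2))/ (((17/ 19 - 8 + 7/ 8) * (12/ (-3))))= 280136/ 1982071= 0.14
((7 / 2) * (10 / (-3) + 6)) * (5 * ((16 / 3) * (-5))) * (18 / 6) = -11200 / 3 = -3733.33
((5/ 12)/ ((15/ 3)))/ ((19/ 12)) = 0.05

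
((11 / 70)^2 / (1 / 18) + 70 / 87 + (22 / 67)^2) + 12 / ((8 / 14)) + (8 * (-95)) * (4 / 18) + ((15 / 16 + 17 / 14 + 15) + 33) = -2213267933077 / 22963928400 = -96.38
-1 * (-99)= 99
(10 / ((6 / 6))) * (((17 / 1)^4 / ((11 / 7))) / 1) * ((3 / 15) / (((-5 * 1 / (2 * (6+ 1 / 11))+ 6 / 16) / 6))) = -3760449504 / 209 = -17992581.36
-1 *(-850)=850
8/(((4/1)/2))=4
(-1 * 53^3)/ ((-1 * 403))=148877/ 403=369.42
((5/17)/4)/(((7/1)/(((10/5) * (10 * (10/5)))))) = 0.42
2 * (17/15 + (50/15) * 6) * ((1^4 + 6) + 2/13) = 19654/65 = 302.37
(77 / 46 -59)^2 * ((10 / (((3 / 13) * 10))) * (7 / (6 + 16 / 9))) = 271196991 / 21160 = 12816.49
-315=-315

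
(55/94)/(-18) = -55/1692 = -0.03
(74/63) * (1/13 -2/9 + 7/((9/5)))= 10804/2457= 4.40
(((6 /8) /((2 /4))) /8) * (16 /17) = 3 /17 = 0.18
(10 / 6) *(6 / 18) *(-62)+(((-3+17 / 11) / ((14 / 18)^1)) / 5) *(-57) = -45478 / 3465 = -13.12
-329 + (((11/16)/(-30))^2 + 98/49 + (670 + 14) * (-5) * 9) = -31107.00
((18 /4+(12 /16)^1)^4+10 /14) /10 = 76.04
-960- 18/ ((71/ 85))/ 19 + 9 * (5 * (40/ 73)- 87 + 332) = 124920375/ 98477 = 1268.52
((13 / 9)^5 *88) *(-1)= -32673784 / 59049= -553.33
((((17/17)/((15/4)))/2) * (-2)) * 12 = -16/5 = -3.20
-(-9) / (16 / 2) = 9 / 8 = 1.12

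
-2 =-2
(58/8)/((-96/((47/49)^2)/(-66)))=704671/153664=4.59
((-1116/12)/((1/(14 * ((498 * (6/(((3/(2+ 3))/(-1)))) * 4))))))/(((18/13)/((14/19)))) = 262240160/19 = 13802113.68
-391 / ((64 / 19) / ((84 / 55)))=-156009 / 880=-177.28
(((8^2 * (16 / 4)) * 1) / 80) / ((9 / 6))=32 / 15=2.13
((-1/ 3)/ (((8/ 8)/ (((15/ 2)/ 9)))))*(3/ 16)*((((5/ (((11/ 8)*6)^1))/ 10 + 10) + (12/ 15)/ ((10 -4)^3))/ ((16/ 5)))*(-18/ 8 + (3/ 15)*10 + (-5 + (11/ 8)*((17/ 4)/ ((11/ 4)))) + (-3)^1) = 7323295/ 7299072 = 1.00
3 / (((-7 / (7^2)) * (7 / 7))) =-21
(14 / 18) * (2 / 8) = 7 / 36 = 0.19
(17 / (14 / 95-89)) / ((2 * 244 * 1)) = -1615 / 4119208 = -0.00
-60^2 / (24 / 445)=-66750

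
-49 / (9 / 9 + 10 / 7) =-343 / 17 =-20.18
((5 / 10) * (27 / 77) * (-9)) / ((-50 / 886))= 107649 / 3850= 27.96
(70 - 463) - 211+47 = -557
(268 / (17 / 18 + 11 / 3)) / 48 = 1.21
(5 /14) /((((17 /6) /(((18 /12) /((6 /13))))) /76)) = 3705 /119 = 31.13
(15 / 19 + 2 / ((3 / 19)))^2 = 181.07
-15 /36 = -5 /12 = -0.42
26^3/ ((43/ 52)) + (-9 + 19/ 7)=6395772/ 301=21248.41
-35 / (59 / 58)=-2030 / 59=-34.41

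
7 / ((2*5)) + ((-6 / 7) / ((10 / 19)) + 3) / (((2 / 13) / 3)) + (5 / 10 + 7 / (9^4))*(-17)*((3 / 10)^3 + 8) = -150391571 / 3674160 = -40.93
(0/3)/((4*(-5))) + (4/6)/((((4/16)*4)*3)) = 2/9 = 0.22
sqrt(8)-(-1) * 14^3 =2 * sqrt(2)+ 2744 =2746.83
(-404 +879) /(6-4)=475 /2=237.50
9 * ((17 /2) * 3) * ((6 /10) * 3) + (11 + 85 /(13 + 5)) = 19297 /45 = 428.82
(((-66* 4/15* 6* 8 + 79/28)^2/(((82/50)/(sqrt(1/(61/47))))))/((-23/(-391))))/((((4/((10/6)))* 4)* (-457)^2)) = 1181073905965* sqrt(2867)/19656373325568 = 3.22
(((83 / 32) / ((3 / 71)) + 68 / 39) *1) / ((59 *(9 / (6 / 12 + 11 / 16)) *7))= 213845 / 10603008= 0.02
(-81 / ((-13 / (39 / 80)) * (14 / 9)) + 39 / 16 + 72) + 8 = 94517 / 1120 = 84.39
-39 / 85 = -0.46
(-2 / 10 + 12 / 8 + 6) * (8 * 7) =2044 / 5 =408.80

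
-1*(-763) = 763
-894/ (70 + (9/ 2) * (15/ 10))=-3576/ 307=-11.65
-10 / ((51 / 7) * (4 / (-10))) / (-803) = -175 / 40953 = -0.00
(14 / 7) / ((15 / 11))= 1.47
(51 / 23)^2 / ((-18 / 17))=-4913 / 1058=-4.64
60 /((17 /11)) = 660 /17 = 38.82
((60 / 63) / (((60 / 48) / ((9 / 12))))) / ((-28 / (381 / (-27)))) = 127 / 441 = 0.29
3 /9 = 1 /3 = 0.33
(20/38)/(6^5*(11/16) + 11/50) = 500/5078909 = 0.00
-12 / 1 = -12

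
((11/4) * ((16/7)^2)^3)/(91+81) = 11534336/5058907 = 2.28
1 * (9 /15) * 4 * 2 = 24 /5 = 4.80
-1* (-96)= 96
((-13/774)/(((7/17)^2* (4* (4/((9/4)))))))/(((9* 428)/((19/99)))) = -71383/102848030208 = -0.00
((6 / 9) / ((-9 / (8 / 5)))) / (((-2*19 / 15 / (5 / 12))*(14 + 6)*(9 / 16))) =8 / 4617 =0.00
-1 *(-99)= 99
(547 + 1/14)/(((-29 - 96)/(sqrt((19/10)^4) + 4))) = -5828499/175000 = -33.31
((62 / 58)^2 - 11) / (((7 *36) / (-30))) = 20725 / 17661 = 1.17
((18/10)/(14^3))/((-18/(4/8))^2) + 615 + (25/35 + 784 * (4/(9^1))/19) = 23801048339/37537920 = 634.05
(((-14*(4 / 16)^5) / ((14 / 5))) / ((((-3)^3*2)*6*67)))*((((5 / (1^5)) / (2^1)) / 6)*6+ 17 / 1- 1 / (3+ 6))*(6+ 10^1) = 1745 / 25007616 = 0.00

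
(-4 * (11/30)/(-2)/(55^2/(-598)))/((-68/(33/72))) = 299/306000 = 0.00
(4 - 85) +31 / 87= -7016 / 87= -80.64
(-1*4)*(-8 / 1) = 32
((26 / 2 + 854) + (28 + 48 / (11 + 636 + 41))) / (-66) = -19244 / 1419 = -13.56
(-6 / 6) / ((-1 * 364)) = 1 / 364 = 0.00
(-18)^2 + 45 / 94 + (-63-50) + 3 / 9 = 211.81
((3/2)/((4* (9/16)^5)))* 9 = 59.93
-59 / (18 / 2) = -59 / 9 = -6.56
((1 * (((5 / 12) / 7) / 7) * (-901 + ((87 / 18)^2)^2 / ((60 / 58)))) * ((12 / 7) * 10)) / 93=-72598655 / 124023312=-0.59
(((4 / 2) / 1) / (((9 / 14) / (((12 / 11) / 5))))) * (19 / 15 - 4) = -4592 / 2475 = -1.86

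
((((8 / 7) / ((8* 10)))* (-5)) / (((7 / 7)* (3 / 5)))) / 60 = -1 / 504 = -0.00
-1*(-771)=771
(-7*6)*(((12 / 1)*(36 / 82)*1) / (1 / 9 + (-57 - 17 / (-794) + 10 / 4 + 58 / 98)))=794149272 / 193004999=4.11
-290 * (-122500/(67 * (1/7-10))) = -248675000/4623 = -53790.83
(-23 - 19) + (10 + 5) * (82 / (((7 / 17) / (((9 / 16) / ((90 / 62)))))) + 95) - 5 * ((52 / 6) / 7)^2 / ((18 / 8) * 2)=80612443 / 31752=2538.81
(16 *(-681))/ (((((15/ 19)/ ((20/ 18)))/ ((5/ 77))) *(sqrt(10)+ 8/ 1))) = -2760320/ 18711+ 345040 *sqrt(10)/ 18711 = -89.21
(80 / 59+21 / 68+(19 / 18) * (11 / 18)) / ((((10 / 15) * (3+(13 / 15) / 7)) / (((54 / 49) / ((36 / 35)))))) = 9382825 / 7895616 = 1.19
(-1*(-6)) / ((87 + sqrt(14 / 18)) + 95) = 1404 / 42587 - 18*sqrt(7) / 298109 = 0.03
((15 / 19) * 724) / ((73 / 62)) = 673320 / 1387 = 485.45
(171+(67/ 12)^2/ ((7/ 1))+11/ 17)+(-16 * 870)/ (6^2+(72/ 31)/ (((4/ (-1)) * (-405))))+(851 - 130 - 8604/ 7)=-309255402769/ 430302096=-718.69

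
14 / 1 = 14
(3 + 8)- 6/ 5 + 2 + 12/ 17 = 1063/ 85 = 12.51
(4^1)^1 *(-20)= -80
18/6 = 3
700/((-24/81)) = -4725/2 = -2362.50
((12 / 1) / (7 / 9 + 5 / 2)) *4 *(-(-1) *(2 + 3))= 4320 / 59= 73.22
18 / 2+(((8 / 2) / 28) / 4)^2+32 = 32145 / 784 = 41.00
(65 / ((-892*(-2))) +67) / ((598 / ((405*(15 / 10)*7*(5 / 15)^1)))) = 339046155 / 2133664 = 158.90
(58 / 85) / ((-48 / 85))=-29 / 24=-1.21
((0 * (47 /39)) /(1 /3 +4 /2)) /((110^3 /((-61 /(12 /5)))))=0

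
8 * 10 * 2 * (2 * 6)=1920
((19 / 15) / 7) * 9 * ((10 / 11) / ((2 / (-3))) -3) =-2736 / 385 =-7.11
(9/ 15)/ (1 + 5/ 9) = 27/ 70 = 0.39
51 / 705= 17 / 235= 0.07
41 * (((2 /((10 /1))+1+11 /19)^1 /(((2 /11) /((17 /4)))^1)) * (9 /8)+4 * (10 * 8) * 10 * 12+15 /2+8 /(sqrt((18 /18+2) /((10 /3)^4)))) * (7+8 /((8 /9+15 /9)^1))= 7642400 * sqrt(3) /621+2233510763931 /139840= 15993217.58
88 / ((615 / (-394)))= -34672 / 615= -56.38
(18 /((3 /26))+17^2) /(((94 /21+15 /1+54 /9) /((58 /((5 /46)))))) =4986492 /535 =9320.55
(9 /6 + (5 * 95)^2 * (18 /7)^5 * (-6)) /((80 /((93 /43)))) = -475788493790847 /115632160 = -4114672.72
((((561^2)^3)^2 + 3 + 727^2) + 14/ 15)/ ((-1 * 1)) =-14576242809809535159754358027292809/ 15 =-971749520653969010650290500000000.00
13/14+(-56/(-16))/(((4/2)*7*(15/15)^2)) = 33/28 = 1.18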